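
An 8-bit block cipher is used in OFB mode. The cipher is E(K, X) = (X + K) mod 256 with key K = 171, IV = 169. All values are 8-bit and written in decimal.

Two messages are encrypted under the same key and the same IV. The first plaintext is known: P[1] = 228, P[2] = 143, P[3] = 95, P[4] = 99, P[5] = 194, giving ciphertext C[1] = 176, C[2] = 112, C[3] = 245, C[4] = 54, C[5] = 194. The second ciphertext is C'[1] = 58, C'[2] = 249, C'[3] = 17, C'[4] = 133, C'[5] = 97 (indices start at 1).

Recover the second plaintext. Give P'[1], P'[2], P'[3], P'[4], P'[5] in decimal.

P'[1] = 110, P'[2] = 6, P'[3] = 187, P'[4] = 208, P'[5] = 97

In OFB with a reused IV, both messages share the same keystream S_i, so C_i ⊕ C'_i = P_i ⊕ P'_i and thus P'_i = P_i ⊕ C_i ⊕ C'_i.
P'[1]: 228 ⊕ 176 ⊕ 58 = 110.
P'[2]: 143 ⊕ 112 ⊕ 249 = 6.
P'[3]: 95 ⊕ 245 ⊕ 17 = 187.
P'[4]: 99 ⊕ 54 ⊕ 133 = 208.
P'[5]: 194 ⊕ 194 ⊕ 97 = 97.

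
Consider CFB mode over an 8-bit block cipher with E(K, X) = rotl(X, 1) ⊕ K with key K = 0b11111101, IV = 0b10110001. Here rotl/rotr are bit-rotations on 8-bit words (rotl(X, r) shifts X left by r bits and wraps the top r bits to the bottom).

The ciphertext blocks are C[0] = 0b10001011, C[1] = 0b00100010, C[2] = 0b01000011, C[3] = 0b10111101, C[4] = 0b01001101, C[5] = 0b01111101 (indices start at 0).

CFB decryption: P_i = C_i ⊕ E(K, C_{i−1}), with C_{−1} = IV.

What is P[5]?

P[5] = 0b00011010

P[5]: E(K, 0b01001101) = 0b01100111; 0b01111101 ⊕ 0b01100111 = 0b00011010.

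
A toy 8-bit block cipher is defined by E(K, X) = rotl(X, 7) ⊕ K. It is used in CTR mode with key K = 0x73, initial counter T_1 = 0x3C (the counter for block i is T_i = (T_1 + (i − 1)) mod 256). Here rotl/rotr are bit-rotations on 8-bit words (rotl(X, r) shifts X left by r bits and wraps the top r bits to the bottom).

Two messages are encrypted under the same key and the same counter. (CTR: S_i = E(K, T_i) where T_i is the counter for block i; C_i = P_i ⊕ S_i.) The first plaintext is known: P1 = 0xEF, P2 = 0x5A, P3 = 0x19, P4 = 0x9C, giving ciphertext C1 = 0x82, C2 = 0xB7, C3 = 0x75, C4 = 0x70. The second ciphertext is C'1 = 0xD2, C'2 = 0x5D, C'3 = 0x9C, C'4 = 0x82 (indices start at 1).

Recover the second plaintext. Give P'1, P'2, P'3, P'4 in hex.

P'1 = 0xBF, P'2 = 0xB0, P'3 = 0xF0, P'4 = 0x6E

In CTR with a reused counter, both messages share the same keystream S_i, so C_i ⊕ C'_i = P_i ⊕ P'_i and thus P'_i = P_i ⊕ C_i ⊕ C'_i.
P'1: 0xEF ⊕ 0x82 ⊕ 0xD2 = 0xBF.
P'2: 0x5A ⊕ 0xB7 ⊕ 0x5D = 0xB0.
P'3: 0x19 ⊕ 0x75 ⊕ 0x9C = 0xF0.
P'4: 0x9C ⊕ 0x70 ⊕ 0x82 = 0x6E.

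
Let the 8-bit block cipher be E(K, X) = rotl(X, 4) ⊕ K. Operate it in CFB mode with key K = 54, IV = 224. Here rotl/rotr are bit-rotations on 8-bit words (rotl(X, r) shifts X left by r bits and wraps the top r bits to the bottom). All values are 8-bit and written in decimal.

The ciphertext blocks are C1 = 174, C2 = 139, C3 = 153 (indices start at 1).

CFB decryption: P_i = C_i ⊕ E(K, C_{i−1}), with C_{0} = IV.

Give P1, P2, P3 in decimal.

P1 = 150, P2 = 87, P3 = 23

P1: E(K, 224) = 56; 174 ⊕ 56 = 150.
P2: E(K, 174) = 220; 139 ⊕ 220 = 87.
P3: E(K, 139) = 142; 153 ⊕ 142 = 23.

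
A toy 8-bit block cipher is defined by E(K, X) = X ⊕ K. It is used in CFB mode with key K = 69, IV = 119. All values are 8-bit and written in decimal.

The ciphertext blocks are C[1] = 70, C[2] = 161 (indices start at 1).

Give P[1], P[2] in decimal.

CFB decryption: P_i = C_i ⊕ E(K, C_{i−1}), with C_{0} = IV.
P[1]: E(K, 119) = 50; 70 ⊕ 50 = 116.
P[2]: E(K, 70) = 3; 161 ⊕ 3 = 162.

P[1] = 116, P[2] = 162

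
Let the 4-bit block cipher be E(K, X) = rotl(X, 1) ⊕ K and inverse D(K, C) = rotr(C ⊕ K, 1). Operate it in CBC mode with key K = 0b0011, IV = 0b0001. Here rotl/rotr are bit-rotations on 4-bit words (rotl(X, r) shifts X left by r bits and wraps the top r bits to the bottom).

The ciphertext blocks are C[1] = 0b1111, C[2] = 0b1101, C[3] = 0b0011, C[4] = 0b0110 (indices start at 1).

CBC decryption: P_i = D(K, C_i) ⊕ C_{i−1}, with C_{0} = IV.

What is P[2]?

P[2] = 0b1000

P[2]: D(K, 0b1101) = 0b0111; 0b0111 ⊕ 0b1111 = 0b1000.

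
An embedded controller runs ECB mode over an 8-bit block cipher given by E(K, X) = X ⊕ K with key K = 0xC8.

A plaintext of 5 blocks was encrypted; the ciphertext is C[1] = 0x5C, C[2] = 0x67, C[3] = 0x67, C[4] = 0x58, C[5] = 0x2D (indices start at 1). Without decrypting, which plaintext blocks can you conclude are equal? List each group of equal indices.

P[2] = P[3]

ECB encrypts each block independently with the same key, so equal ciphertext blocks imply equal plaintext blocks.
C[2] = C[3] = 0x67, so P[2] = P[3].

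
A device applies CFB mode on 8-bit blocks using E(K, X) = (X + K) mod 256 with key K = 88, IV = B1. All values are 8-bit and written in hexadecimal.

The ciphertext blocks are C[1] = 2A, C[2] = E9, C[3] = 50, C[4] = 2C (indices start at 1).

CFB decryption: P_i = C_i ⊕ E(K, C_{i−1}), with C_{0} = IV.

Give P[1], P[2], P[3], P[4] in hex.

P[1] = 13, P[2] = 5B, P[3] = 21, P[4] = F4

P[1]: E(K, B1) = 39; 2A ⊕ 39 = 13.
P[2]: E(K, 2A) = B2; E9 ⊕ B2 = 5B.
P[3]: E(K, E9) = 71; 50 ⊕ 71 = 21.
P[4]: E(K, 50) = D8; 2C ⊕ D8 = F4.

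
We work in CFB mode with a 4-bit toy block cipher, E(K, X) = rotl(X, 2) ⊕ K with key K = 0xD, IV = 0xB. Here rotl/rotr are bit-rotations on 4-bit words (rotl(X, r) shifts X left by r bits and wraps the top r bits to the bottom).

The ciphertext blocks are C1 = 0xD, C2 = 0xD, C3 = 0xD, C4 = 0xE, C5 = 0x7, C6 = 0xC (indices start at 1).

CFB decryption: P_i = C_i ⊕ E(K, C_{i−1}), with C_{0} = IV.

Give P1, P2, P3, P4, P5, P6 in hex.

P1: E(K, 0xB) = 0x3; 0xD ⊕ 0x3 = 0xE.
P2: E(K, 0xD) = 0xA; 0xD ⊕ 0xA = 0x7.
P3: E(K, 0xD) = 0xA; 0xD ⊕ 0xA = 0x7.
P4: E(K, 0xD) = 0xA; 0xE ⊕ 0xA = 0x4.
P5: E(K, 0xE) = 0x6; 0x7 ⊕ 0x6 = 0x1.
P6: E(K, 0x7) = 0x0; 0xC ⊕ 0x0 = 0xC.

P1 = 0xE, P2 = 0x7, P3 = 0x7, P4 = 0x4, P5 = 0x1, P6 = 0xC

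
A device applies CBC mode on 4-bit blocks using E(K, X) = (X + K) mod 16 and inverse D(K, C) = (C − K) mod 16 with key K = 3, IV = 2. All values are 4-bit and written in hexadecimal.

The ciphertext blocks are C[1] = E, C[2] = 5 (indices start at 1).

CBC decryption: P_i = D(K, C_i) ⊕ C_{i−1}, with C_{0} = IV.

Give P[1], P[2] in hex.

P[1]: D(K, E) = B; B ⊕ 2 = 9.
P[2]: D(K, 5) = 2; 2 ⊕ E = C.

P[1] = 9, P[2] = C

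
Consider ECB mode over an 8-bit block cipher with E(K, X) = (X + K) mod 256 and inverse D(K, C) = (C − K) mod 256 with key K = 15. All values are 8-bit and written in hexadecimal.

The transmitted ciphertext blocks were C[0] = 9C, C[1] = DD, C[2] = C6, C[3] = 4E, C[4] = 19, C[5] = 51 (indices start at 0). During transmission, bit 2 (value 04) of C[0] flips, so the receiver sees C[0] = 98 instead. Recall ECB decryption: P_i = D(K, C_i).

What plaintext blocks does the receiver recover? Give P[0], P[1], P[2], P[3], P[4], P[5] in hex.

Only C[0] changed, to 98. In ECB, a change in C_i affects only P_i. Decrypting the received ciphertext:
P[0]: D(K, 98) = 83.
P[1]: D(K, DD) = C8.
P[2]: D(K, C6) = B1.
P[3]: D(K, 4E) = 39.
P[4]: D(K, 19) = 04.
P[5]: D(K, 51) = 3C.
Blocks that differ from the original plaintext: P[0].

P[0] = 83, P[1] = C8, P[2] = B1, P[3] = 39, P[4] = 04, P[5] = 3C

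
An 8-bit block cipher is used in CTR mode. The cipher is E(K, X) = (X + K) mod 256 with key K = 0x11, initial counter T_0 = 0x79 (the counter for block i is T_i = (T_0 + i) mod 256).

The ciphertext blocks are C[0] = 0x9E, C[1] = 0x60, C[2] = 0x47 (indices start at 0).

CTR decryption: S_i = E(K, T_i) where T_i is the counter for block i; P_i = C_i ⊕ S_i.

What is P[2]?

P[2]: T = 0x7B, S = E(K, T) = 0x8C; 0x47 ⊕ 0x8C = 0xCB.

P[2] = 0xCB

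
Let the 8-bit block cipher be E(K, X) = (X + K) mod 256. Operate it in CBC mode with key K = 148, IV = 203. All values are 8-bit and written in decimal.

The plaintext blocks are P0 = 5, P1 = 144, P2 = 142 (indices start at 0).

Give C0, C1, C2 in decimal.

C0 = 98, C1 = 134, C2 = 156

CBC encryption: C_i = E(K, P_i ⊕ C_{i−1}), with C_{−1} = IV.
C0: P0 ⊕ 203 = 206; E(K, 206) = 98.
C1: P1 ⊕ 98 = 242; E(K, 242) = 134.
C2: P2 ⊕ 134 = 8; E(K, 8) = 156.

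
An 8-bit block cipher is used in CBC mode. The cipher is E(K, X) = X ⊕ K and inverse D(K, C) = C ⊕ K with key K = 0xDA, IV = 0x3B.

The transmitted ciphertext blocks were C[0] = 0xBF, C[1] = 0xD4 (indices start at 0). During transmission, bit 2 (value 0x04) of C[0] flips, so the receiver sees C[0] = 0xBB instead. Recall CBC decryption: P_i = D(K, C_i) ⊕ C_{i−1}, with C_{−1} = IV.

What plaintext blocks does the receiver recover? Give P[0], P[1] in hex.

P[0] = 0x5A, P[1] = 0xB5

Only C[0] changed, to 0xBB. In CBC, a change in C_i garbles P_i and flips the same bit in P_{i+1}. Decrypting the received ciphertext:
P[0]: D(K, 0xBB) = 0x61; 0x61 ⊕ 0x3B = 0x5A.
P[1]: D(K, 0xD4) = 0x0E; 0x0E ⊕ 0xBB = 0xB5.
Blocks that differ from the original plaintext: P[0], P[1].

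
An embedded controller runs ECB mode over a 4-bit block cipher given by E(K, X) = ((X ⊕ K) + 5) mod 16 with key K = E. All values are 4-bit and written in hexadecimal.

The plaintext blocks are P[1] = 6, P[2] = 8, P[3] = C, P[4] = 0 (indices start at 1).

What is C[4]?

C[4] = 3

ECB encryption: C_i = E(K, P_i).
C[4]: E(K, 0) = 3.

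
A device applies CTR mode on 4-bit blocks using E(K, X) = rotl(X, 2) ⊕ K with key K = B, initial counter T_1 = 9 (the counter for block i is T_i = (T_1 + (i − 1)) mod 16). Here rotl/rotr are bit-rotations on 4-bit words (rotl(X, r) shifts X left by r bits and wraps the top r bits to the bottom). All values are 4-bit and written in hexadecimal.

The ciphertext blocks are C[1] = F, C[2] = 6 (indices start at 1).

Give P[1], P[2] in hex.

P[1] = 2, P[2] = 7

CTR decryption: S_i = E(K, T_i) where T_i is the counter for block i; P_i = C_i ⊕ S_i.
P[1]: T = 9, S = E(K, T) = D; F ⊕ D = 2.
P[2]: T = A, S = E(K, T) = 1; 6 ⊕ 1 = 7.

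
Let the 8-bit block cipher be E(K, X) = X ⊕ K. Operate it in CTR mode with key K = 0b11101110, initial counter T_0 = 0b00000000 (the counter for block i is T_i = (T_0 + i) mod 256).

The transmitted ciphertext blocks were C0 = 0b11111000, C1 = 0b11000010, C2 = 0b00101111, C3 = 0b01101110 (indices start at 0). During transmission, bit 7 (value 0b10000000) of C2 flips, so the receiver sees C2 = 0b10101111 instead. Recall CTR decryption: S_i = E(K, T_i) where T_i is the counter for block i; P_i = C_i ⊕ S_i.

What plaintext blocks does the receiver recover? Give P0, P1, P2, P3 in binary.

P0 = 0b00010110, P1 = 0b00101101, P2 = 0b01000011, P3 = 0b10000011

Only C2 changed, to 0b10101111. In CTR, a change in C_i flips the same bit in P_i only; the keystream is unaffected. Decrypting the received ciphertext:
P0: T = 0b00000000, S = E(K, T) = 0b11101110; 0b11111000 ⊕ 0b11101110 = 0b00010110.
P1: T = 0b00000001, S = E(K, T) = 0b11101111; 0b11000010 ⊕ 0b11101111 = 0b00101101.
P2: T = 0b00000010, S = E(K, T) = 0b11101100; 0b10101111 ⊕ 0b11101100 = 0b01000011.
P3: T = 0b00000011, S = E(K, T) = 0b11101101; 0b01101110 ⊕ 0b11101101 = 0b10000011.
Blocks that differ from the original plaintext: P2.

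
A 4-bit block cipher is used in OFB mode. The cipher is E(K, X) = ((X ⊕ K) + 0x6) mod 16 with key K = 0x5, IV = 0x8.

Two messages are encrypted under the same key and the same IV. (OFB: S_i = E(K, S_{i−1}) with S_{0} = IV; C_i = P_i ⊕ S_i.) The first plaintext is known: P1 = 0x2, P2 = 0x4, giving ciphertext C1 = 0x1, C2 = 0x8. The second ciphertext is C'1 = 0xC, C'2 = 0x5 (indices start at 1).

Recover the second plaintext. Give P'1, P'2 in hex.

P'1 = 0xF, P'2 = 0x9

In OFB with a reused IV, both messages share the same keystream S_i, so C_i ⊕ C'_i = P_i ⊕ P'_i and thus P'_i = P_i ⊕ C_i ⊕ C'_i.
P'1: 0x2 ⊕ 0x1 ⊕ 0xC = 0xF.
P'2: 0x4 ⊕ 0x8 ⊕ 0x5 = 0x9.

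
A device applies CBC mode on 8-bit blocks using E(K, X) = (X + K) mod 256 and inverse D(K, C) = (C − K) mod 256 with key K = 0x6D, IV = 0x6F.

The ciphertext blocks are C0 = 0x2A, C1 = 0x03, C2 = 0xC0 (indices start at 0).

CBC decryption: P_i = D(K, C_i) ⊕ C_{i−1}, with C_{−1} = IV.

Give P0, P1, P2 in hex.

P0: D(K, 0x2A) = 0xBD; 0xBD ⊕ 0x6F = 0xD2.
P1: D(K, 0x03) = 0x96; 0x96 ⊕ 0x2A = 0xBC.
P2: D(K, 0xC0) = 0x53; 0x53 ⊕ 0x03 = 0x50.

P0 = 0xD2, P1 = 0xBC, P2 = 0x50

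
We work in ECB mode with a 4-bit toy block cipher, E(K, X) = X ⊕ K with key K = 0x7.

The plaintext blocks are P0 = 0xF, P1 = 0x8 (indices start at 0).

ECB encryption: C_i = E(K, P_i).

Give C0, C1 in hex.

C0 = 0x8, C1 = 0xF

C0: E(K, 0xF) = 0x8.
C1: E(K, 0x8) = 0xF.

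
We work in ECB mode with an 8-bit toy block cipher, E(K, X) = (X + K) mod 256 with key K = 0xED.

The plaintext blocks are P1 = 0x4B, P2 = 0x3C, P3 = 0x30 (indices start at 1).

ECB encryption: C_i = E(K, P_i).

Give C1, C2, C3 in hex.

C1 = 0x38, C2 = 0x29, C3 = 0x1D

C1: E(K, 0x4B) = 0x38.
C2: E(K, 0x3C) = 0x29.
C3: E(K, 0x30) = 0x1D.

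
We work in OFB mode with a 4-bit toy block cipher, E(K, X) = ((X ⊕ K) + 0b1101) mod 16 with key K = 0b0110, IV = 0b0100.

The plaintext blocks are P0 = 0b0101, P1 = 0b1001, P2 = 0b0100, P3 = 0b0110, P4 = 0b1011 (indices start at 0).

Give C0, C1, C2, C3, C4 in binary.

OFB encryption: S_i = E(K, S_{i−1}) with S_{−1} = IV; C_i = P_i ⊕ S_i.
C0: S = E(K, 0b0100) = 0b1111; 0b0101 ⊕ 0b1111 = 0b1010.
C1: S = E(K, 0b1111) = 0b0110; 0b1001 ⊕ 0b0110 = 0b1111.
C2: S = E(K, 0b0110) = 0b1101; 0b0100 ⊕ 0b1101 = 0b1001.
C3: S = E(K, 0b1101) = 0b1000; 0b0110 ⊕ 0b1000 = 0b1110.
C4: S = E(K, 0b1000) = 0b1011; 0b1011 ⊕ 0b1011 = 0b0000.

C0 = 0b1010, C1 = 0b1111, C2 = 0b1001, C3 = 0b1110, C4 = 0b0000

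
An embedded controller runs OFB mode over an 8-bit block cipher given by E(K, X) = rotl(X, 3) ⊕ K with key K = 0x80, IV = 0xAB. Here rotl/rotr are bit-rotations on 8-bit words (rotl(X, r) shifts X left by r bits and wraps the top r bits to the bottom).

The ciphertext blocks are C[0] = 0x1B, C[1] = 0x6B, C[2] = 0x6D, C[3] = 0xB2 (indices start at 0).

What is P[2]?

OFB decryption: S_i = E(K, S_{i−1}) with S_{−1} = IV; P_i = C_i ⊕ S_i.
P[0]: S = E(K, 0xAB) = 0xDD; 0x1B ⊕ 0xDD = 0xC6.
P[1]: S = E(K, 0xDD) = 0x6E; 0x6B ⊕ 0x6E = 0x05.
P[2]: S = E(K, 0x6E) = 0xF3; 0x6D ⊕ 0xF3 = 0x9E.

P[2] = 0x9E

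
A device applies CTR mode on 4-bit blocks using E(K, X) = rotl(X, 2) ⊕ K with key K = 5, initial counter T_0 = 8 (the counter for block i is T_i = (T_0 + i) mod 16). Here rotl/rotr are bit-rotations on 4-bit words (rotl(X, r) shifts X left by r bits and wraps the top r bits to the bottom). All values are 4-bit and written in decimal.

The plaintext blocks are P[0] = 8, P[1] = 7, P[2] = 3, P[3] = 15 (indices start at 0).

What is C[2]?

C[2] = 12

CTR encryption: S_i = E(K, T_i) where T_i is the counter for block i; C_i = P_i ⊕ S_i.
C[0]: T = 8, S = E(K, T) = 7; 8 ⊕ 7 = 15.
C[1]: T = 9, S = E(K, T) = 3; 7 ⊕ 3 = 4.
C[2]: T = 10, S = E(K, T) = 15; 3 ⊕ 15 = 12.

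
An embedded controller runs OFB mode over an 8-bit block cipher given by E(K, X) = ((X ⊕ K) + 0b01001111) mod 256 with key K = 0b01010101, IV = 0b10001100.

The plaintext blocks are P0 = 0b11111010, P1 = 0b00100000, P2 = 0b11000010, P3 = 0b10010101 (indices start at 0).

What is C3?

OFB encryption: S_i = E(K, S_{i−1}) with S_{−1} = IV; C_i = P_i ⊕ S_i.
C0: S = E(K, 0b10001100) = 0b00101000; 0b11111010 ⊕ 0b00101000 = 0b11010010.
C1: S = E(K, 0b00101000) = 0b11001100; 0b00100000 ⊕ 0b11001100 = 0b11101100.
C2: S = E(K, 0b11001100) = 0b11101000; 0b11000010 ⊕ 0b11101000 = 0b00101010.
C3: S = E(K, 0b11101000) = 0b00001100; 0b10010101 ⊕ 0b00001100 = 0b10011001.

C3 = 0b10011001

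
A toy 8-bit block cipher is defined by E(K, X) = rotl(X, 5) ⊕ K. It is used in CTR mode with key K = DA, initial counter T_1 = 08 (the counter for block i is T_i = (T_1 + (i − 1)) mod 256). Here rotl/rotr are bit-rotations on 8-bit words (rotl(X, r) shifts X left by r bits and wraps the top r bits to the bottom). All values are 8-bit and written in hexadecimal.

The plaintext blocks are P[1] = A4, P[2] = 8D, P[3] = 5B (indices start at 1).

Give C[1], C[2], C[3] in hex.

CTR encryption: S_i = E(K, T_i) where T_i is the counter for block i; C_i = P_i ⊕ S_i.
C[1]: T = 08, S = E(K, T) = DB; A4 ⊕ DB = 7F.
C[2]: T = 09, S = E(K, T) = FB; 8D ⊕ FB = 76.
C[3]: T = 0A, S = E(K, T) = 9B; 5B ⊕ 9B = C0.

C[1] = 7F, C[2] = 76, C[3] = C0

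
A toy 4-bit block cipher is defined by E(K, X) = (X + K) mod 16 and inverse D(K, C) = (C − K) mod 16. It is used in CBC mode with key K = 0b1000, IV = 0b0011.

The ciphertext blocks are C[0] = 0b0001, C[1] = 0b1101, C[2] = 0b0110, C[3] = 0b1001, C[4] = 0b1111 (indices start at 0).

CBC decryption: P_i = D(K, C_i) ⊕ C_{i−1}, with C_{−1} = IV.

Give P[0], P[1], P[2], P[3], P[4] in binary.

P[0]: D(K, 0b0001) = 0b1001; 0b1001 ⊕ 0b0011 = 0b1010.
P[1]: D(K, 0b1101) = 0b0101; 0b0101 ⊕ 0b0001 = 0b0100.
P[2]: D(K, 0b0110) = 0b1110; 0b1110 ⊕ 0b1101 = 0b0011.
P[3]: D(K, 0b1001) = 0b0001; 0b0001 ⊕ 0b0110 = 0b0111.
P[4]: D(K, 0b1111) = 0b0111; 0b0111 ⊕ 0b1001 = 0b1110.

P[0] = 0b1010, P[1] = 0b0100, P[2] = 0b0011, P[3] = 0b0111, P[4] = 0b1110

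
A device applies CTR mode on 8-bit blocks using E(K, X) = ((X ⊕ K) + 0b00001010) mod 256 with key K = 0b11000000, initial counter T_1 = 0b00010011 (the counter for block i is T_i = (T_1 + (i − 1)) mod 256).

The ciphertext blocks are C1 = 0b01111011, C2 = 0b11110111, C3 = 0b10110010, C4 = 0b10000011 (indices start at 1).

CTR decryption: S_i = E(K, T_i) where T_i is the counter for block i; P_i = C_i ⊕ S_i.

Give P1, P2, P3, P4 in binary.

P1 = 0b10100110, P2 = 0b00101001, P3 = 0b01101101, P4 = 0b01100011

P1: T = 0b00010011, S = E(K, T) = 0b11011101; 0b01111011 ⊕ 0b11011101 = 0b10100110.
P2: T = 0b00010100, S = E(K, T) = 0b11011110; 0b11110111 ⊕ 0b11011110 = 0b00101001.
P3: T = 0b00010101, S = E(K, T) = 0b11011111; 0b10110010 ⊕ 0b11011111 = 0b01101101.
P4: T = 0b00010110, S = E(K, T) = 0b11100000; 0b10000011 ⊕ 0b11100000 = 0b01100011.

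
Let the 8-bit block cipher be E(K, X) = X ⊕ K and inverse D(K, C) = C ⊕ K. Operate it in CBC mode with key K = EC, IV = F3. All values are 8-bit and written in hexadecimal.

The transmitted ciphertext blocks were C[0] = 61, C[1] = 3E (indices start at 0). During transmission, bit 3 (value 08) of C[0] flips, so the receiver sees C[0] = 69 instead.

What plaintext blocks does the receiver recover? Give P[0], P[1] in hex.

CBC decryption: P_i = D(K, C_i) ⊕ C_{i−1}, with C_{−1} = IV.
Only C[0] changed, to 69. In CBC, a change in C_i garbles P_i and flips the same bit in P_{i+1}. Decrypting the received ciphertext:
P[0]: D(K, 69) = 85; 85 ⊕ F3 = 76.
P[1]: D(K, 3E) = D2; D2 ⊕ 69 = BB.
Blocks that differ from the original plaintext: P[0], P[1].

P[0] = 76, P[1] = BB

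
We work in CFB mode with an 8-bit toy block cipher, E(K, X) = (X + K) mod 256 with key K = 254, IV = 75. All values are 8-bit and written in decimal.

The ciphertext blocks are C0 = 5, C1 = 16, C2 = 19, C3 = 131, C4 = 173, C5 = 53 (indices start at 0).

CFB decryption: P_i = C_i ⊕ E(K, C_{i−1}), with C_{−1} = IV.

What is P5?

P5: E(K, 173) = 171; 53 ⊕ 171 = 158.

P5 = 158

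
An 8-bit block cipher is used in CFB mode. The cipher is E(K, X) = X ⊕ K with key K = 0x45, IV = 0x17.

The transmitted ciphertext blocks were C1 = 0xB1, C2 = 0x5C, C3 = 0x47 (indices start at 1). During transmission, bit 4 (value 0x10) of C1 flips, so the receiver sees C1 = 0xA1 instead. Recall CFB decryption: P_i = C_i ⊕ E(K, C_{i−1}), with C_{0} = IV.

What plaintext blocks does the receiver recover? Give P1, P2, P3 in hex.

Only C1 changed, to 0xA1. In CFB, a change in C_i flips the same bit in P_i and garbles P_{i+1}. Decrypting the received ciphertext:
P1: E(K, 0x17) = 0x52; 0xA1 ⊕ 0x52 = 0xF3.
P2: E(K, 0xA1) = 0xE4; 0x5C ⊕ 0xE4 = 0xB8.
P3: E(K, 0x5C) = 0x19; 0x47 ⊕ 0x19 = 0x5E.
Blocks that differ from the original plaintext: P1, P2.

P1 = 0xF3, P2 = 0xB8, P3 = 0x5E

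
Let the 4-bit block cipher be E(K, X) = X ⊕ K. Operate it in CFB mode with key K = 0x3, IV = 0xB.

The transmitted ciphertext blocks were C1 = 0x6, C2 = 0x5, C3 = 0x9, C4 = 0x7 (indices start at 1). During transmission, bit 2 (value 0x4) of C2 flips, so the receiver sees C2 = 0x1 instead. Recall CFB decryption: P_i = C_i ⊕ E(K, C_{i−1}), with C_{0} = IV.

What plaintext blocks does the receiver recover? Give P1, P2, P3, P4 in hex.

Only C2 changed, to 0x1. In CFB, a change in C_i flips the same bit in P_i and garbles P_{i+1}. Decrypting the received ciphertext:
P1: E(K, 0xB) = 0x8; 0x6 ⊕ 0x8 = 0xE.
P2: E(K, 0x6) = 0x5; 0x1 ⊕ 0x5 = 0x4.
P3: E(K, 0x1) = 0x2; 0x9 ⊕ 0x2 = 0xB.
P4: E(K, 0x9) = 0xA; 0x7 ⊕ 0xA = 0xD.
Blocks that differ from the original plaintext: P2, P3.

P1 = 0xE, P2 = 0x4, P3 = 0xB, P4 = 0xD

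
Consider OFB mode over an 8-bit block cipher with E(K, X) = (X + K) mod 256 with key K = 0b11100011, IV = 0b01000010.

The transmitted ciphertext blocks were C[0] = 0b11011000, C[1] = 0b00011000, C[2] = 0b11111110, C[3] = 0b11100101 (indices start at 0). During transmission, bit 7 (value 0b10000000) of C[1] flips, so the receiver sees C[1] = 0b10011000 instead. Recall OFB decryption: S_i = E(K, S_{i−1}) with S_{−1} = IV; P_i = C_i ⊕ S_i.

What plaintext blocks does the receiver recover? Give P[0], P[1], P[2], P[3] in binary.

Only C[1] changed, to 0b10011000. In OFB, a change in C_i flips the same bit in P_i only; the keystream is unaffected. Decrypting the received ciphertext:
P[0]: S = E(K, 0b01000010) = 0b00100101; 0b11011000 ⊕ 0b00100101 = 0b11111101.
P[1]: S = E(K, 0b00100101) = 0b00001000; 0b10011000 ⊕ 0b00001000 = 0b10010000.
P[2]: S = E(K, 0b00001000) = 0b11101011; 0b11111110 ⊕ 0b11101011 = 0b00010101.
P[3]: S = E(K, 0b11101011) = 0b11001110; 0b11100101 ⊕ 0b11001110 = 0b00101011.
Blocks that differ from the original plaintext: P[1].

P[0] = 0b11111101, P[1] = 0b10010000, P[2] = 0b00010101, P[3] = 0b00101011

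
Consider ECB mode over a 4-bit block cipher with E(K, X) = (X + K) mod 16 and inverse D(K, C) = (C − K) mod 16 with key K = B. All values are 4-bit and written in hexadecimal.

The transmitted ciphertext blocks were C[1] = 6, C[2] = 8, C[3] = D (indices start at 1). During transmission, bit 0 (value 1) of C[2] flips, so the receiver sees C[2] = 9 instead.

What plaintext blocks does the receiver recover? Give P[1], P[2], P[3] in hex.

P[1] = B, P[2] = E, P[3] = 2

ECB decryption: P_i = D(K, C_i).
Only C[2] changed, to 9. In ECB, a change in C_i affects only P_i. Decrypting the received ciphertext:
P[1]: D(K, 6) = B.
P[2]: D(K, 9) = E.
P[3]: D(K, D) = 2.
Blocks that differ from the original plaintext: P[2].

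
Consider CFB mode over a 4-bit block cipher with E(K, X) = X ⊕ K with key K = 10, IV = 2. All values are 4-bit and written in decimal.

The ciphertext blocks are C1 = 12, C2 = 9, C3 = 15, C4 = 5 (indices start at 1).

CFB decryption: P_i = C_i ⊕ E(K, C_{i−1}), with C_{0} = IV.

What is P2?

P2: E(K, 12) = 6; 9 ⊕ 6 = 15.

P2 = 15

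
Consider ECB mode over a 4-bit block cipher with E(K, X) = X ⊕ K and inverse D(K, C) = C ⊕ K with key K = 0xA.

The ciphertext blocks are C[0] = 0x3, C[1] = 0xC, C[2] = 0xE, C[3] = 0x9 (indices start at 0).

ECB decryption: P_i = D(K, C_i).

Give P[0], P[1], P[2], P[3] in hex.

P[0] = 0x9, P[1] = 0x6, P[2] = 0x4, P[3] = 0x3

P[0]: D(K, 0x3) = 0x9.
P[1]: D(K, 0xC) = 0x6.
P[2]: D(K, 0xE) = 0x4.
P[3]: D(K, 0x9) = 0x3.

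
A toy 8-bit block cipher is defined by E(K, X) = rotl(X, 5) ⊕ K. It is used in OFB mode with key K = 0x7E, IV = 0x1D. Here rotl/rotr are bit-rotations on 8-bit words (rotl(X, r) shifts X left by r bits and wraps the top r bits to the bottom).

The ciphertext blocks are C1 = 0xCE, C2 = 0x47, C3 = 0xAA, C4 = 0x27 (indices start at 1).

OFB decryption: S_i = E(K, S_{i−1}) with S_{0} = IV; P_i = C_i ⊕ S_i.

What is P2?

P2 = 0x82

P1: S = E(K, 0x1D) = 0xDD; 0xCE ⊕ 0xDD = 0x13.
P2: S = E(K, 0xDD) = 0xC5; 0x47 ⊕ 0xC5 = 0x82.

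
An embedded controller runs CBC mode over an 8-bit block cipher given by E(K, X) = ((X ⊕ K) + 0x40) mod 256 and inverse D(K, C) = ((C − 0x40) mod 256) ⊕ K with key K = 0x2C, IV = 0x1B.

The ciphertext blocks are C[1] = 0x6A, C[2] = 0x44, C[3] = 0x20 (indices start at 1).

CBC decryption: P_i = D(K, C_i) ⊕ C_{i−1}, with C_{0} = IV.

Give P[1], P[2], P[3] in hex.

P[1] = 0x1D, P[2] = 0x42, P[3] = 0x88

P[1]: D(K, 0x6A) = 0x06; 0x06 ⊕ 0x1B = 0x1D.
P[2]: D(K, 0x44) = 0x28; 0x28 ⊕ 0x6A = 0x42.
P[3]: D(K, 0x20) = 0xCC; 0xCC ⊕ 0x44 = 0x88.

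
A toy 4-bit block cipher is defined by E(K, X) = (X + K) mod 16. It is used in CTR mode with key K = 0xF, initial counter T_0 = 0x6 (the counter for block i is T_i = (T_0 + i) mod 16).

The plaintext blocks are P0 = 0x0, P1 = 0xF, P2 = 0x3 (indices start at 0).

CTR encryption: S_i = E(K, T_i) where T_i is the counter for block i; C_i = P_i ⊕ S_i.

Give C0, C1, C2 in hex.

C0: T = 0x6, S = E(K, T) = 0x5; 0x0 ⊕ 0x5 = 0x5.
C1: T = 0x7, S = E(K, T) = 0x6; 0xF ⊕ 0x6 = 0x9.
C2: T = 0x8, S = E(K, T) = 0x7; 0x3 ⊕ 0x7 = 0x4.

C0 = 0x5, C1 = 0x9, C2 = 0x4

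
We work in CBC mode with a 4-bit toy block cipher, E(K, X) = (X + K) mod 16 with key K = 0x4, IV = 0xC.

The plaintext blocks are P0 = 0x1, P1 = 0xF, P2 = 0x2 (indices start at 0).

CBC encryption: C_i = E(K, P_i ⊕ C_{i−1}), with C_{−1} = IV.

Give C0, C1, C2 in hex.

C0 = 0x1, C1 = 0x2, C2 = 0x4

C0: P0 ⊕ 0xC = 0xD; E(K, 0xD) = 0x1.
C1: P1 ⊕ 0x1 = 0xE; E(K, 0xE) = 0x2.
C2: P2 ⊕ 0x2 = 0x0; E(K, 0x0) = 0x4.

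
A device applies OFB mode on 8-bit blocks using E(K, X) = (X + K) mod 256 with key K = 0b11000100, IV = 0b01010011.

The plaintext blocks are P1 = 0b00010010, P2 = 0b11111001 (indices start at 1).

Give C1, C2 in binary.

C1 = 0b00000101, C2 = 0b00100010

OFB encryption: S_i = E(K, S_{i−1}) with S_{0} = IV; C_i = P_i ⊕ S_i.
C1: S = E(K, 0b01010011) = 0b00010111; 0b00010010 ⊕ 0b00010111 = 0b00000101.
C2: S = E(K, 0b00010111) = 0b11011011; 0b11111001 ⊕ 0b11011011 = 0b00100010.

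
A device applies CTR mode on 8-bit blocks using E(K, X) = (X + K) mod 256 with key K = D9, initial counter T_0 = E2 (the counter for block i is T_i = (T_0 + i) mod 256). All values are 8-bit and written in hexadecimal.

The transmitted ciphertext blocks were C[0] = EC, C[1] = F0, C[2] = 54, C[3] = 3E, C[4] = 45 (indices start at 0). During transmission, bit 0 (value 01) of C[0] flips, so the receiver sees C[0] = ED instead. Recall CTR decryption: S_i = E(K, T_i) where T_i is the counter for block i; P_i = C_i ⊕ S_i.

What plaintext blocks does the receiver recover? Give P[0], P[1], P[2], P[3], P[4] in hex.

P[0] = 56, P[1] = 4C, P[2] = E9, P[3] = 80, P[4] = FA

Only C[0] changed, to ED. In CTR, a change in C_i flips the same bit in P_i only; the keystream is unaffected. Decrypting the received ciphertext:
P[0]: T = E2, S = E(K, T) = BB; ED ⊕ BB = 56.
P[1]: T = E3, S = E(K, T) = BC; F0 ⊕ BC = 4C.
P[2]: T = E4, S = E(K, T) = BD; 54 ⊕ BD = E9.
P[3]: T = E5, S = E(K, T) = BE; 3E ⊕ BE = 80.
P[4]: T = E6, S = E(K, T) = BF; 45 ⊕ BF = FA.
Blocks that differ from the original plaintext: P[0].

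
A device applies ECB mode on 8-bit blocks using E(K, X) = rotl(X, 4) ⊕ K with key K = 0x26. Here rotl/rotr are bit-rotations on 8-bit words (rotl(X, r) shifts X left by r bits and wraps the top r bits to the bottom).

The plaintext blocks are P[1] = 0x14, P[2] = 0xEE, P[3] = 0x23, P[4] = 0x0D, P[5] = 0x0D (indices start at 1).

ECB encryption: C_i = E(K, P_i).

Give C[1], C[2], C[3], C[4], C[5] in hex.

C[1]: E(K, 0x14) = 0x67.
C[2]: E(K, 0xEE) = 0xC8.
C[3]: E(K, 0x23) = 0x14.
C[4]: E(K, 0x0D) = 0xF6.
C[5]: E(K, 0x0D) = 0xF6.

C[1] = 0x67, C[2] = 0xC8, C[3] = 0x14, C[4] = 0xF6, C[5] = 0xF6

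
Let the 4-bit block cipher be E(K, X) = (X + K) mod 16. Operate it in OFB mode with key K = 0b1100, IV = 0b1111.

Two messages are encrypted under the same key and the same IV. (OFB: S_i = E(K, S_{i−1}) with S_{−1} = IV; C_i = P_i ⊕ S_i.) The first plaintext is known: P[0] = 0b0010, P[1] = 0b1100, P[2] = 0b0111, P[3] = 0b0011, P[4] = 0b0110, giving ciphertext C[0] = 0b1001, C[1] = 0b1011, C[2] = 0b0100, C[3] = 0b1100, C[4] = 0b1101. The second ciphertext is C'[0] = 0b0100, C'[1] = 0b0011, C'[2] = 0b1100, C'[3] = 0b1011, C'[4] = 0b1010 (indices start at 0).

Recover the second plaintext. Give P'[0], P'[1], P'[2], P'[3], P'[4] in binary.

In OFB with a reused IV, both messages share the same keystream S_i, so C_i ⊕ C'_i = P_i ⊕ P'_i and thus P'_i = P_i ⊕ C_i ⊕ C'_i.
P'[0]: 0b0010 ⊕ 0b1001 ⊕ 0b0100 = 0b1111.
P'[1]: 0b1100 ⊕ 0b1011 ⊕ 0b0011 = 0b0100.
P'[2]: 0b0111 ⊕ 0b0100 ⊕ 0b1100 = 0b1111.
P'[3]: 0b0011 ⊕ 0b1100 ⊕ 0b1011 = 0b0100.
P'[4]: 0b0110 ⊕ 0b1101 ⊕ 0b1010 = 0b0001.

P'[0] = 0b1111, P'[1] = 0b0100, P'[2] = 0b1111, P'[3] = 0b0100, P'[4] = 0b0001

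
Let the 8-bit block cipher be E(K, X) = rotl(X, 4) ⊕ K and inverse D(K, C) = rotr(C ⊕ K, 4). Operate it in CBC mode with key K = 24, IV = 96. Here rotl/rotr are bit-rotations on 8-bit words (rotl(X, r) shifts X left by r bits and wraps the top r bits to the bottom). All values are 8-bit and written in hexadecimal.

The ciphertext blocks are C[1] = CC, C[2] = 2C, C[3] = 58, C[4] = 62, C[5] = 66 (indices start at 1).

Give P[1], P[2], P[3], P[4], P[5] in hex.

CBC decryption: P_i = D(K, C_i) ⊕ C_{i−1}, with C_{0} = IV.
P[1]: D(K, CC) = 8E; 8E ⊕ 96 = 18.
P[2]: D(K, 2C) = 80; 80 ⊕ CC = 4C.
P[3]: D(K, 58) = C7; C7 ⊕ 2C = EB.
P[4]: D(K, 62) = 64; 64 ⊕ 58 = 3C.
P[5]: D(K, 66) = 24; 24 ⊕ 62 = 46.

P[1] = 18, P[2] = 4C, P[3] = EB, P[4] = 3C, P[5] = 46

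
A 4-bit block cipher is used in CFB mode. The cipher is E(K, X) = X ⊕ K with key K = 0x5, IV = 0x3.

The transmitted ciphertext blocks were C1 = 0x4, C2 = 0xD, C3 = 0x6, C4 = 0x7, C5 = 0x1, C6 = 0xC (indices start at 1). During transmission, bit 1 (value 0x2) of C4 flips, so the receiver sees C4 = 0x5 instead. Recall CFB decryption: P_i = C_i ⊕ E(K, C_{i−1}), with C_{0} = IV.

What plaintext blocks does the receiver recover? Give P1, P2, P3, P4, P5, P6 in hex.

Only C4 changed, to 0x5. In CFB, a change in C_i flips the same bit in P_i and garbles P_{i+1}. Decrypting the received ciphertext:
P1: E(K, 0x3) = 0x6; 0x4 ⊕ 0x6 = 0x2.
P2: E(K, 0x4) = 0x1; 0xD ⊕ 0x1 = 0xC.
P3: E(K, 0xD) = 0x8; 0x6 ⊕ 0x8 = 0xE.
P4: E(K, 0x6) = 0x3; 0x5 ⊕ 0x3 = 0x6.
P5: E(K, 0x5) = 0x0; 0x1 ⊕ 0x0 = 0x1.
P6: E(K, 0x1) = 0x4; 0xC ⊕ 0x4 = 0x8.
Blocks that differ from the original plaintext: P4, P5.

P1 = 0x2, P2 = 0xC, P3 = 0xE, P4 = 0x6, P5 = 0x1, P6 = 0x8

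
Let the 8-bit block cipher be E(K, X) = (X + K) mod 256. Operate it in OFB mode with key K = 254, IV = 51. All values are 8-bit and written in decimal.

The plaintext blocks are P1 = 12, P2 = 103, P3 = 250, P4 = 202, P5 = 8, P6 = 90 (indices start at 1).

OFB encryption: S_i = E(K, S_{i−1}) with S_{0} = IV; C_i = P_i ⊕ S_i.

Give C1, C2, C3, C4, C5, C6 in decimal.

C1 = 61, C2 = 72, C3 = 215, C4 = 225, C5 = 33, C6 = 125

C1: S = E(K, 51) = 49; 12 ⊕ 49 = 61.
C2: S = E(K, 49) = 47; 103 ⊕ 47 = 72.
C3: S = E(K, 47) = 45; 250 ⊕ 45 = 215.
C4: S = E(K, 45) = 43; 202 ⊕ 43 = 225.
C5: S = E(K, 43) = 41; 8 ⊕ 41 = 33.
C6: S = E(K, 41) = 39; 90 ⊕ 39 = 125.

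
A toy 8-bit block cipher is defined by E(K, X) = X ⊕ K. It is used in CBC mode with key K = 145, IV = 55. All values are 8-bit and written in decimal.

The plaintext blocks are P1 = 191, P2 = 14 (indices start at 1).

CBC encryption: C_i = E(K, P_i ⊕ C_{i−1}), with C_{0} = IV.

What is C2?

C2 = 134

C1: P1 ⊕ 55 = 136; E(K, 136) = 25.
C2: P2 ⊕ 25 = 23; E(K, 23) = 134.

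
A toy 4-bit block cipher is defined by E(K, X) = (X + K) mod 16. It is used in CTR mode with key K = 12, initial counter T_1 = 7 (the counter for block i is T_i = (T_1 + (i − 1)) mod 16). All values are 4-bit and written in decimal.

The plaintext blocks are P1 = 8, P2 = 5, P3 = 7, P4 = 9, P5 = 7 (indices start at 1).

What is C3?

C3 = 2

CTR encryption: S_i = E(K, T_i) where T_i is the counter for block i; C_i = P_i ⊕ S_i.
C1: T = 7, S = E(K, T) = 3; 8 ⊕ 3 = 11.
C2: T = 8, S = E(K, T) = 4; 5 ⊕ 4 = 1.
C3: T = 9, S = E(K, T) = 5; 7 ⊕ 5 = 2.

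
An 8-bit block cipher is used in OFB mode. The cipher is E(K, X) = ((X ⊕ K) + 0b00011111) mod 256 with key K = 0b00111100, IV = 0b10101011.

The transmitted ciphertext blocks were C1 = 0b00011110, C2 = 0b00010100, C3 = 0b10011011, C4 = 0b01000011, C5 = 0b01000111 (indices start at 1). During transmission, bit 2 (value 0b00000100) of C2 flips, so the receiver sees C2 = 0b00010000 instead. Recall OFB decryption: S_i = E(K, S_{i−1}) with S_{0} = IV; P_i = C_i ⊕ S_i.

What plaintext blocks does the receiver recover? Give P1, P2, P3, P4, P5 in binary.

P1 = 0b10101000, P2 = 0b10111001, P3 = 0b00101111, P4 = 0b11100100, P5 = 0b11111101

Only C2 changed, to 0b00010000. In OFB, a change in C_i flips the same bit in P_i only; the keystream is unaffected. Decrypting the received ciphertext:
P1: S = E(K, 0b10101011) = 0b10110110; 0b00011110 ⊕ 0b10110110 = 0b10101000.
P2: S = E(K, 0b10110110) = 0b10101001; 0b00010000 ⊕ 0b10101001 = 0b10111001.
P3: S = E(K, 0b10101001) = 0b10110100; 0b10011011 ⊕ 0b10110100 = 0b00101111.
P4: S = E(K, 0b10110100) = 0b10100111; 0b01000011 ⊕ 0b10100111 = 0b11100100.
P5: S = E(K, 0b10100111) = 0b10111010; 0b01000111 ⊕ 0b10111010 = 0b11111101.
Blocks that differ from the original plaintext: P2.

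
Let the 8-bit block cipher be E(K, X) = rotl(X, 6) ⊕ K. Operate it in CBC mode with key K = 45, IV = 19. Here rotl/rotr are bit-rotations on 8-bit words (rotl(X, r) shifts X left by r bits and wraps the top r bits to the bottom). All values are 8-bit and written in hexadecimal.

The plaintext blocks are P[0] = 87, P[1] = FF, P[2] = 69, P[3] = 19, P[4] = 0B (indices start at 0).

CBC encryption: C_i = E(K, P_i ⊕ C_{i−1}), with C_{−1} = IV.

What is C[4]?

C[4] = BE

C[0]: P[0] ⊕ 19 = 9E; E(K, 9E) = E2.
C[1]: P[1] ⊕ E2 = 1D; E(K, 1D) = 02.
C[2]: P[2] ⊕ 02 = 6B; E(K, 6B) = 9F.
C[3]: P[3] ⊕ 9F = 86; E(K, 86) = E4.
C[4]: P[4] ⊕ E4 = EF; E(K, EF) = BE.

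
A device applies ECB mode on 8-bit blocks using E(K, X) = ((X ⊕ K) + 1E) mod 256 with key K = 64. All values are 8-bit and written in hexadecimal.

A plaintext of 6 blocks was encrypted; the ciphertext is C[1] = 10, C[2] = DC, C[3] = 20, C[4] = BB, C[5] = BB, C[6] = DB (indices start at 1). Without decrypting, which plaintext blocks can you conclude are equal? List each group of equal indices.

ECB encrypts each block independently with the same key, so equal ciphertext blocks imply equal plaintext blocks.
C[4] = C[5] = BB, so P[4] = P[5].

P[4] = P[5]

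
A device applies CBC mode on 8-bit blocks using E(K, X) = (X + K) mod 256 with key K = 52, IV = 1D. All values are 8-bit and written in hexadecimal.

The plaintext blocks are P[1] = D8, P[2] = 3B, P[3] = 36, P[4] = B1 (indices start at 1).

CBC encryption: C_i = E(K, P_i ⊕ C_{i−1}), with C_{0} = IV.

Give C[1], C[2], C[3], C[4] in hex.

C[1] = 17, C[2] = 7E, C[3] = 9A, C[4] = 7D

C[1]: P[1] ⊕ 1D = C5; E(K, C5) = 17.
C[2]: P[2] ⊕ 17 = 2C; E(K, 2C) = 7E.
C[3]: P[3] ⊕ 7E = 48; E(K, 48) = 9A.
C[4]: P[4] ⊕ 9A = 2B; E(K, 2B) = 7D.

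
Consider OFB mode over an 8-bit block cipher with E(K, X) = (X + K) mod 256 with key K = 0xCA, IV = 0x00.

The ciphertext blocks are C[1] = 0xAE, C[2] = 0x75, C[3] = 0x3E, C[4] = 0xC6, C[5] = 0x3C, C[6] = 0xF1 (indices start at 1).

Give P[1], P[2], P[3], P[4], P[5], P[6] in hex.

OFB decryption: S_i = E(K, S_{i−1}) with S_{0} = IV; P_i = C_i ⊕ S_i.
P[1]: S = E(K, 0x00) = 0xCA; 0xAE ⊕ 0xCA = 0x64.
P[2]: S = E(K, 0xCA) = 0x94; 0x75 ⊕ 0x94 = 0xE1.
P[3]: S = E(K, 0x94) = 0x5E; 0x3E ⊕ 0x5E = 0x60.
P[4]: S = E(K, 0x5E) = 0x28; 0xC6 ⊕ 0x28 = 0xEE.
P[5]: S = E(K, 0x28) = 0xF2; 0x3C ⊕ 0xF2 = 0xCE.
P[6]: S = E(K, 0xF2) = 0xBC; 0xF1 ⊕ 0xBC = 0x4D.

P[1] = 0x64, P[2] = 0xE1, P[3] = 0x60, P[4] = 0xEE, P[5] = 0xCE, P[6] = 0x4D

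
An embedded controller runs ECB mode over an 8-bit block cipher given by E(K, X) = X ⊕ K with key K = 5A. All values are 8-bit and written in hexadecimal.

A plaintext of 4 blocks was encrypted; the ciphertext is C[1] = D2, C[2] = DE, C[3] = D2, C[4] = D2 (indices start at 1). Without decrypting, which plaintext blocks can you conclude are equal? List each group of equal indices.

P[1] = P[3] = P[4]

ECB encrypts each block independently with the same key, so equal ciphertext blocks imply equal plaintext blocks.
C[1] = C[3] = C[4] = D2, so P[1] = P[3] = P[4].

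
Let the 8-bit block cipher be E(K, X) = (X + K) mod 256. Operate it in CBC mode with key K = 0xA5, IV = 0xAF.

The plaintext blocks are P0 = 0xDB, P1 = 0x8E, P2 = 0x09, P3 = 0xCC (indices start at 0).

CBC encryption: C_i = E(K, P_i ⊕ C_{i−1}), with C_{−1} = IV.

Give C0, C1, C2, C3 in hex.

C0: P0 ⊕ 0xAF = 0x74; E(K, 0x74) = 0x19.
C1: P1 ⊕ 0x19 = 0x97; E(K, 0x97) = 0x3C.
C2: P2 ⊕ 0x3C = 0x35; E(K, 0x35) = 0xDA.
C3: P3 ⊕ 0xDA = 0x16; E(K, 0x16) = 0xBB.

C0 = 0x19, C1 = 0x3C, C2 = 0xDA, C3 = 0xBB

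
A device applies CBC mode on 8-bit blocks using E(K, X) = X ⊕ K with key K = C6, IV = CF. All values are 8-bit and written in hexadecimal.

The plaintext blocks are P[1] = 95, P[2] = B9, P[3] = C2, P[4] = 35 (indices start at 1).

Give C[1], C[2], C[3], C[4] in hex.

CBC encryption: C_i = E(K, P_i ⊕ C_{i−1}), with C_{0} = IV.
C[1]: P[1] ⊕ CF = 5A; E(K, 5A) = 9C.
C[2]: P[2] ⊕ 9C = 25; E(K, 25) = E3.
C[3]: P[3] ⊕ E3 = 21; E(K, 21) = E7.
C[4]: P[4] ⊕ E7 = D2; E(K, D2) = 14.

C[1] = 9C, C[2] = E3, C[3] = E7, C[4] = 14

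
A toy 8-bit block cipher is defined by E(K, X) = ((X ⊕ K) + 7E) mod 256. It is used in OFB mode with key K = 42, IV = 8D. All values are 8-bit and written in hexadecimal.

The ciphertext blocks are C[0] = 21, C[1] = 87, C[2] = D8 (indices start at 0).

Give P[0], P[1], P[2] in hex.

P[0] = 6C, P[1] = 0A, P[2] = 95

OFB decryption: S_i = E(K, S_{i−1}) with S_{−1} = IV; P_i = C_i ⊕ S_i.
P[0]: S = E(K, 8D) = 4D; 21 ⊕ 4D = 6C.
P[1]: S = E(K, 4D) = 8D; 87 ⊕ 8D = 0A.
P[2]: S = E(K, 8D) = 4D; D8 ⊕ 4D = 95.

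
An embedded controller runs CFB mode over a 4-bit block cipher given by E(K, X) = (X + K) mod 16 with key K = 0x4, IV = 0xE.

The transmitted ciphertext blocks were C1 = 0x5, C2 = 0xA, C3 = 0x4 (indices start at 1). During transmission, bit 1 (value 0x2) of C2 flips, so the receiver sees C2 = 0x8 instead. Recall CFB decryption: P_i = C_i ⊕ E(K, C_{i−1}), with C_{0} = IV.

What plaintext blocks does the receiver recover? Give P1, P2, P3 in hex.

Only C2 changed, to 0x8. In CFB, a change in C_i flips the same bit in P_i and garbles P_{i+1}. Decrypting the received ciphertext:
P1: E(K, 0xE) = 0x2; 0x5 ⊕ 0x2 = 0x7.
P2: E(K, 0x5) = 0x9; 0x8 ⊕ 0x9 = 0x1.
P3: E(K, 0x8) = 0xC; 0x4 ⊕ 0xC = 0x8.
Blocks that differ from the original plaintext: P2, P3.

P1 = 0x7, P2 = 0x1, P3 = 0x8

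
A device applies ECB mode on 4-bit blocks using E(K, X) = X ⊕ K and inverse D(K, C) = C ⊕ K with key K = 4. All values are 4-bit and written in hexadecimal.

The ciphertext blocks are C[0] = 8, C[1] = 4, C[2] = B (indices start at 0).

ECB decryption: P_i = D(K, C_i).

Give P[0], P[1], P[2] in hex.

P[0] = C, P[1] = 0, P[2] = F

P[0]: D(K, 8) = C.
P[1]: D(K, 4) = 0.
P[2]: D(K, B) = F.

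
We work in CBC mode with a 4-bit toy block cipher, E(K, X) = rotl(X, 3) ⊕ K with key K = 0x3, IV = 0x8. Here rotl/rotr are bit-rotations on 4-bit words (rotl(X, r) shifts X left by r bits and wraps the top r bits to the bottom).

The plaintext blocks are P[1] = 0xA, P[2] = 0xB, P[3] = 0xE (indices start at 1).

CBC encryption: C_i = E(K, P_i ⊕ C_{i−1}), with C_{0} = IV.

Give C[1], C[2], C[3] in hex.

C[1] = 0x2, C[2] = 0xF, C[3] = 0xB

C[1]: P[1] ⊕ 0x8 = 0x2; E(K, 0x2) = 0x2.
C[2]: P[2] ⊕ 0x2 = 0x9; E(K, 0x9) = 0xF.
C[3]: P[3] ⊕ 0xF = 0x1; E(K, 0x1) = 0xB.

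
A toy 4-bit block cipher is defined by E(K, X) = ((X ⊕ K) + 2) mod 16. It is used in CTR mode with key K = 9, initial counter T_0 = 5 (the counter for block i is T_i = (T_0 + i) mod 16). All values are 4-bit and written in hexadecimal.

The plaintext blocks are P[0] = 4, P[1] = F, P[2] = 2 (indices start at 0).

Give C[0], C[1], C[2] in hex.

C[0] = A, C[1] = E, C[2] = 2

CTR encryption: S_i = E(K, T_i) where T_i is the counter for block i; C_i = P_i ⊕ S_i.
C[0]: T = 5, S = E(K, T) = E; 4 ⊕ E = A.
C[1]: T = 6, S = E(K, T) = 1; F ⊕ 1 = E.
C[2]: T = 7, S = E(K, T) = 0; 2 ⊕ 0 = 2.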